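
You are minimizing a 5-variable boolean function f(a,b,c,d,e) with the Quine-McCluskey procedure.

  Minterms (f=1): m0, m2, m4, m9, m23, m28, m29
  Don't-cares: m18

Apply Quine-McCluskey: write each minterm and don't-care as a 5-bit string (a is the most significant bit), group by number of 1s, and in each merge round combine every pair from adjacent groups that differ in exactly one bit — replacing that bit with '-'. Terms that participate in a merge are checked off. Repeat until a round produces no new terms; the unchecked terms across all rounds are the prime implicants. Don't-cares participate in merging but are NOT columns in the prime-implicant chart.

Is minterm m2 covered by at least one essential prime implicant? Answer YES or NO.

[col 0] 00000*, 00010*, 00100*, 01001, 10010*, 10111, 11100*, 11101*
[col 1] -0010, 00-00, 000-0, 1110-
Prime implicants: -0010, 00-00, 000-0, 01001, 10111, 1110-
PI chart (minterm → PIs covering it):
  0 | 00-00,000-0
  2 | -0010,000-0
  4 | 00-00  (sole → essential)
  9 | 01001  (sole → essential)
  23 | 10111  (sole → essential)
  28 | 1110-  (sole → essential)
  29 | 1110-  (sole → essential)
Essential prime implicants: 00-00, 01001, 10111, 1110-

NO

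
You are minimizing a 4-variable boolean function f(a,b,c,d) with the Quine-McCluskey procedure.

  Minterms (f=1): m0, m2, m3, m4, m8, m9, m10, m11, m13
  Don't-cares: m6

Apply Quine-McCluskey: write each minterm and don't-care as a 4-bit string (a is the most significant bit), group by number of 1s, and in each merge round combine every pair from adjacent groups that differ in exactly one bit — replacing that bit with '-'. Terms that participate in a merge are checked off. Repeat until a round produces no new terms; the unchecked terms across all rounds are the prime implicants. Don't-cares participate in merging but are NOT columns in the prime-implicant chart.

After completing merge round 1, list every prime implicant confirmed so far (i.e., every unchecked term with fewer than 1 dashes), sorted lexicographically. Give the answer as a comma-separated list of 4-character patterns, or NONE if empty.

NONE

[col 0] 0000*, 0010*, 0011*, 0100*, 0110*, 1000*, 1001*, 1010*, 1011*, 1101*
[col 1] -000*, -010*, -011*, 0-00*, 0-10*, 00-0*, 001-*, 01-0*, 1-01, 10-0*, 10-1*, 100-*, 101-*
[col 2] -0-0, -01-, 0--0, 10--
Prime implicants: -0-0, -01-, 0--0, 1-01, 10--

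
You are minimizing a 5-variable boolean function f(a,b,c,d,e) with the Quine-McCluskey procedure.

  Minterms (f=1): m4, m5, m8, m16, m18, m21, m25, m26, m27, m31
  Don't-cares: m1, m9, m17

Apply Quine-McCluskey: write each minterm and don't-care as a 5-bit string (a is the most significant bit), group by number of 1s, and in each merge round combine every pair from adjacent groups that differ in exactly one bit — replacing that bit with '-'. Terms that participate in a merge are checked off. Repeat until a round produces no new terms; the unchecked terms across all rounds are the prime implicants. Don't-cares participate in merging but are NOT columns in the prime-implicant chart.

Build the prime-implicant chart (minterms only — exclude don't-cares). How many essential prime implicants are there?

[col 0] 00001*, 00100*, 00101*, 01000*, 01001*, 10000*, 10001*, 10010*, 10101*, 11001*, 11010*, 11011*, 11111*
[col 1] -0001*, -0101*, -1001*, 0-001*, 00-01*, 0010-, 0100-, 1-001*, 1-010, 10-01*, 100-0, 1000-, 11-11, 110-1, 1101-
[col 2] --001, -0-01
Prime implicants: --001, -0-01, 0010-, 0100-, 1-010, 100-0, 1000-, 11-11, 110-1, 1101-
PI chart (minterm → PIs covering it):
  4 | 0010-  (sole → essential)
  5 | -0-01,0010-
  8 | 0100-  (sole → essential)
  16 | 100-0,1000-
  18 | 1-010,100-0
  21 | -0-01  (sole → essential)
  25 | --001,110-1
  26 | 1-010,1101-
  27 | 11-11,110-1,1101-
  31 | 11-11  (sole → essential)
Essential prime implicants: -0-01, 0010-, 0100-, 11-11

4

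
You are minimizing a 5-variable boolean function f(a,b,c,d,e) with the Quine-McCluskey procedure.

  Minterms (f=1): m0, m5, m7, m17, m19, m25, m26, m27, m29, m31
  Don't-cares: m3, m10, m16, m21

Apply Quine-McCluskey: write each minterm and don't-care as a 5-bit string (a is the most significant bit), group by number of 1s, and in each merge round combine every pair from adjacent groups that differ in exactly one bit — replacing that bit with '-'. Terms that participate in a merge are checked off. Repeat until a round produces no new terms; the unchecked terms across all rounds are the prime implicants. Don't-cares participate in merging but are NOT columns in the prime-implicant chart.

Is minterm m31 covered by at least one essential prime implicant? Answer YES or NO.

Round 0: 00000✓ 00011✓ 00101✓ 00111✓ 01010✓ 10000✓ 10001✓ 10011✓ 10101✓ 11001✓ 11010✓ 11011✓ 11101✓ 11111✓
Round 1: -0000 -0011 -0101 -1010 00-11 001-1 1-001✓ 1-011✓ 1-101✓ 10-01✓ 100-1✓ 1000- 11-01✓ 11-11✓ 110-1✓ 1101- 111-1✓
Round 2: 1--01 1-0-1 11--1
PIs = {-0000, -0011, -0101, -1010, 00-11, 001-1, 1--01, 1-0-1, 1000-, 11--1, 1101-}
Coverage chart:
  m0: -0000 ←essential
  m5: -0101,001-1
  m7: 00-11,001-1
  m17: 1--01,1-0-1,1000-
  m19: -0011,1-0-1
  m25: 1--01,1-0-1,11--1
  m26: -1010,1101-
  m27: 1-0-1,11--1,1101-
  m29: 1--01,11--1
  m31: 11--1 ←essential
Essential: -0000, 11--1

YES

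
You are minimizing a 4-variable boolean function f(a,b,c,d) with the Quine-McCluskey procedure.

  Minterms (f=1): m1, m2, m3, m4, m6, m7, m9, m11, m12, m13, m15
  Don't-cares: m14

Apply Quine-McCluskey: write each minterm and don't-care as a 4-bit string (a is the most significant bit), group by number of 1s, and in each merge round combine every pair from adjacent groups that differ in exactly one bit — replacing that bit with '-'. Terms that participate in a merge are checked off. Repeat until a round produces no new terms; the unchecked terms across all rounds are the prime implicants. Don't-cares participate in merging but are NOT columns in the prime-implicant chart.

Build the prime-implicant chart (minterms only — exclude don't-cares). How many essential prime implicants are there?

3

[col 0] 0001*, 0010*, 0011*, 0100*, 0110*, 0111*, 1001*, 1011*, 1100*, 1101*, 1110*, 1111*
[col 1] -001*, -011*, -100*, -110*, -111*, 0-10*, 0-11*, 00-1*, 001-*, 01-0*, 011-*, 1-01*, 1-11*, 10-1*, 11-0*, 11-1*, 110-*, 111-*
[col 2] --11, -0-1, -1-0, -11-, 0-1-, 1--1, 11--
Prime implicants: --11, -0-1, -1-0, -11-, 0-1-, 1--1, 11--
PI chart (minterm → PIs covering it):
  1 | -0-1  (sole → essential)
  2 | 0-1-  (sole → essential)
  3 | --11,-0-1,0-1-
  4 | -1-0  (sole → essential)
  6 | -1-0,-11-,0-1-
  7 | --11,-11-,0-1-
  9 | -0-1,1--1
  11 | --11,-0-1,1--1
  12 | -1-0,11--
  13 | 1--1,11--
  15 | --11,-11-,1--1,11--
Essential prime implicants: -0-1, -1-0, 0-1-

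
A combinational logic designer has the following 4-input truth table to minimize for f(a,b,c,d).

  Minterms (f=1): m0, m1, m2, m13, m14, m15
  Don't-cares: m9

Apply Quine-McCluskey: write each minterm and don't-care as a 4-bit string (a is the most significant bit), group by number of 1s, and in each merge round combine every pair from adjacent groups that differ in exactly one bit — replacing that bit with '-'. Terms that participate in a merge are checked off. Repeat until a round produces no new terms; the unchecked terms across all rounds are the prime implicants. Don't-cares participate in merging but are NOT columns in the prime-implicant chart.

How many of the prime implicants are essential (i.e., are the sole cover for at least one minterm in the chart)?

Round 0: 0000✓ 0001✓ 0010✓ 1001✓ 1101✓ 1110✓ 1111✓
Round 1: -001 00-0 000- 1-01 11-1 111-
PIs = {-001, 00-0, 000-, 1-01, 11-1, 111-}
Coverage chart:
  m0: 00-0,000-
  m1: -001,000-
  m2: 00-0 ←essential
  m13: 1-01,11-1
  m14: 111- ←essential
  m15: 11-1,111-
Essential: 00-0, 111-

2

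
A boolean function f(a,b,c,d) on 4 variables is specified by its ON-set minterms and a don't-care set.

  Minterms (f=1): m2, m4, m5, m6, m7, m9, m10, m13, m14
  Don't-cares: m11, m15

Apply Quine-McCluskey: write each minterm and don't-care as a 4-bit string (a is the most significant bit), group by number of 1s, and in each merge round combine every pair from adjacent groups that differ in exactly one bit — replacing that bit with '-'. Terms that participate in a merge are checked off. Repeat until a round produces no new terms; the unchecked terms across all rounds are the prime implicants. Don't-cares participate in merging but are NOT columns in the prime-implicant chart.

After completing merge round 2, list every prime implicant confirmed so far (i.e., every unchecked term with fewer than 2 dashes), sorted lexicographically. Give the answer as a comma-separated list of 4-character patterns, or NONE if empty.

Round 0: 0010✓ 0100✓ 0101✓ 0110✓ 0111✓ 1001✓ 1010✓ 1011✓ 1101✓ 1110✓ 1111✓
Round 1: -010✓ -101✓ -110✓ -111✓ 0-10✓ 01-0✓ 01-1✓ 010-✓ 011-✓ 1-01✓ 1-10✓ 1-11✓ 10-1✓ 101-✓ 11-1✓ 111-✓
Round 2: --10 -1-1 -11- 01-- 1--1 1-1-
PIs = {--10, -1-1, -11-, 01--, 1--1, 1-1-}

NONE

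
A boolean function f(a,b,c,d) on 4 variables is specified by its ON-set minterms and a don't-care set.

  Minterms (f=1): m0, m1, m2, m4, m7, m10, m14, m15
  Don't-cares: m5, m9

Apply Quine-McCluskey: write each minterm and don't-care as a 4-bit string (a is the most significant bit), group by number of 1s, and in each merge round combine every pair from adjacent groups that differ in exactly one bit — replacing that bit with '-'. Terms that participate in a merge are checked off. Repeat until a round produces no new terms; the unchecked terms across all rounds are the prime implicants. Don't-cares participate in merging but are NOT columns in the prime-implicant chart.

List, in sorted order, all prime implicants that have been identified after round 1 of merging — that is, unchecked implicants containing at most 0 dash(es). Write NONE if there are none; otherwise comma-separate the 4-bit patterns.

NONE

Round 0: 0000✓ 0001✓ 0010✓ 0100✓ 0101✓ 0111✓ 1001✓ 1010✓ 1110✓ 1111✓
Round 1: -001 -010 -111 0-00✓ 0-01✓ 00-0 000-✓ 01-1 010-✓ 1-10 111-
Round 2: 0-0-
PIs = {-001, -010, -111, 0-0-, 00-0, 01-1, 1-10, 111-}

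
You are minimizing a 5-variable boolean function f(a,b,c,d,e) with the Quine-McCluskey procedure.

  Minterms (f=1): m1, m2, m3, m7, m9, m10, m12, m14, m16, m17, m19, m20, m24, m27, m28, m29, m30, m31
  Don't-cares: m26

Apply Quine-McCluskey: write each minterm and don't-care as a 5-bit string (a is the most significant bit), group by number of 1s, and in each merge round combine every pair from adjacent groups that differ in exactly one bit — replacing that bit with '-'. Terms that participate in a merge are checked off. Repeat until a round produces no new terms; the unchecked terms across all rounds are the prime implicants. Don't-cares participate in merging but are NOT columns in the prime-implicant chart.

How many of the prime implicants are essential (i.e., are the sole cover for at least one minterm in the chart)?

5

Round 0: 00001✓ 00010✓ 00011✓ 00111✓ 01001✓ 01010✓ 01100✓ 01110✓ 10000✓ 10001✓ 10011✓ 10100✓ 11000✓ 11010✓ 11011✓ 11100✓ 11101✓ 11110✓ 11111✓
Round 1: -0001✓ -0011✓ -1010✓ -1100✓ -1110✓ 0-001 0-010 00-11 000-1✓ 0001- 01-10✓ 011-0✓ 1-000✓ 1-011 1-100✓ 10-00✓ 100-1✓ 1000- 11-00✓ 11-10✓ 11-11✓ 110-0✓ 1101-✓ 111-0✓ 111-1✓ 1110-✓ 1111-✓
Round 2: -00-1 -1-10 -11-0 1--00 11--0 11-1- 111--
PIs = {-00-1, -1-10, -11-0, 0-001, 0-010, 00-11, 0001-, 1--00, 1-011, 1000-, 11--0, 11-1-, 111--}
Coverage chart:
  m1: -00-1,0-001
  m2: 0-010,0001-
  m3: -00-1,00-11,0001-
  m7: 00-11 ←essential
  m9: 0-001 ←essential
  m10: -1-10,0-010
  m12: -11-0 ←essential
  m14: -1-10,-11-0
  m16: 1--00,1000-
  m17: -00-1,1000-
  m19: -00-1,1-011
  m20: 1--00 ←essential
  m24: 1--00,11--0
  m27: 1-011,11-1-
  m28: -11-0,1--00,11--0,111--
  m29: 111-- ←essential
  m30: -1-10,-11-0,11--0,11-1-,111--
  m31: 11-1-,111--
Essential: -11-0, 0-001, 00-11, 1--00, 111--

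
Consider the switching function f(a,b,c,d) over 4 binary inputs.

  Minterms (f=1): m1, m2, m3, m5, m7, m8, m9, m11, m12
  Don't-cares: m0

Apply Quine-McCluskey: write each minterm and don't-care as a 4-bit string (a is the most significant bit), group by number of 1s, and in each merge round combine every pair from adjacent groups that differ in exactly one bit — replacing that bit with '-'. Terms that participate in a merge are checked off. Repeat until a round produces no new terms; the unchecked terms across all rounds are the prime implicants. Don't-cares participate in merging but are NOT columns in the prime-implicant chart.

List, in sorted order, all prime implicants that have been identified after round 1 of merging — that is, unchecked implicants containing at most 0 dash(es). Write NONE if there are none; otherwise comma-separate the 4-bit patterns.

size-2^0 implicants → 0000(✓)  0001(✓)  0010(✓)  0011(✓)  0101(✓)  0111(✓)  1000(✓)  1001(✓)  1011(✓)  1100(✓)
size-2^1 implicants → -000(✓)  -001(✓)  -011(✓)  0-01(✓)  0-11(✓)  00-0(✓)  00-1(✓)  000-(✓)  001-(✓)  01-1(✓)  1-00  10-1(✓)  100-(✓)
size-2^2 implicants → -0-1  -00-  0--1  00--
Unchecked terms (primes): -0-1, -00-, 0--1, 00--, 1-00

NONE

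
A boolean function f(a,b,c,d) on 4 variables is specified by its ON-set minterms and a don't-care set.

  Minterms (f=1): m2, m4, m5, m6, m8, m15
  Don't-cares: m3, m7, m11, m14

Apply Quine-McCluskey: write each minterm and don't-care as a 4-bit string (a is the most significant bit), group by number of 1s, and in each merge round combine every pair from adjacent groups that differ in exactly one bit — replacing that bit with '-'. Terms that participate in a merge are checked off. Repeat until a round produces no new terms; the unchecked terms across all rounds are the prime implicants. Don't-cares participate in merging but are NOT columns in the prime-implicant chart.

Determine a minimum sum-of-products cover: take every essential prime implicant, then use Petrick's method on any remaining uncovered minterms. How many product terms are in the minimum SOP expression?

size-2^0 implicants → 0010(✓)  0011(✓)  0100(✓)  0101(✓)  0110(✓)  0111(✓)  1000  1011(✓)  1110(✓)  1111(✓)
size-2^1 implicants → -011(✓)  -110(✓)  -111(✓)  0-10(✓)  0-11(✓)  001-(✓)  01-0(✓)  01-1(✓)  010-(✓)  011-(✓)  1-11(✓)  111-(✓)
size-2^2 implicants → --11  -11-  0-1-  01--
Unchecked terms (primes): --11, -11-, 0-1-, 01--, 1000
Minterm coverage:
  m2 ⊆ 0-1- [E]
  m4 ⊆ 01-- [E]
  m5 ⊆ 01-- [E]
  m6 ⊆ -11-,0-1-,01--
  m8 ⊆ 1000 [E]
  m15 ⊆ --11,-11-
E = {0-1-, 01--, 1000}
Petrick residual → --11
Cover = cd + a'c + a'b + ab'c'd'  |cover|=4

4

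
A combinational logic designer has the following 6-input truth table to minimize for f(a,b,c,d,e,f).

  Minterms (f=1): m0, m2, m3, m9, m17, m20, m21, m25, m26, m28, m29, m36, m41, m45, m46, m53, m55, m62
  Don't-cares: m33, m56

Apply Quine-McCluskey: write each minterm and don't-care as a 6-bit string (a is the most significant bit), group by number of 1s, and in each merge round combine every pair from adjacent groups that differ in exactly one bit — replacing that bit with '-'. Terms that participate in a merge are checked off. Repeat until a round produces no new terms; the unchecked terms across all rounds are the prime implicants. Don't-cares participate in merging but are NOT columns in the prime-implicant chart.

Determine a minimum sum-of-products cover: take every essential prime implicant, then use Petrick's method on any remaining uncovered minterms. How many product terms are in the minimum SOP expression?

Round 0: 000000✓ 000010✓ 000011✓ 001001✓ 010001✓ 010100✓ 010101✓ 011001✓ 011010 011100✓ 011101✓ 100001✓ 100100 101001✓ 101101✓ 101110✓ 110101✓ 110111✓ 111000 111110✓
Round 1: -01001 -10101 0-1001 0000-0 00001- 01-001✓ 01-100✓ 01-101✓ 010-01✓ 01010-✓ 011-01✓ 01110-✓ 1-1110 10-001 101-01 1101-1
Round 2: 01--01 01-10-
PIs = {-01001, -10101, 0-1001, 0000-0, 00001-, 01--01, 01-10-, 011010, 1-1110, 10-001, 100100, 101-01, 1101-1, 111000}
Coverage chart:
  m0: 0000-0 ←essential
  m2: 0000-0,00001-
  m3: 00001- ←essential
  m9: -01001,0-1001
  m17: 01--01 ←essential
  m20: 01-10- ←essential
  m21: -10101,01--01,01-10-
  m25: 0-1001,01--01
  m26: 011010 ←essential
  m28: 01-10- ←essential
  m29: 01--01,01-10-
  m36: 100100 ←essential
  m41: -01001,10-001,101-01
  m45: 101-01 ←essential
  m46: 1-1110 ←essential
  m53: -10101,1101-1
  m55: 1101-1 ←essential
  m62: 1-1110 ←essential
Essential: 0000-0, 00001-, 01--01, 01-10-, 011010, 1-1110, 100100, 101-01, 1101-1
Petrick residual → -01001
Min cover (10 terms): b'cd'e'f + a'b'c'd'f' + a'b'c'd'e + a'be'f + a'bde' + a'bcd'ef' + acdef' + ab'c'de'f' + ab'ce'f + abc'df

10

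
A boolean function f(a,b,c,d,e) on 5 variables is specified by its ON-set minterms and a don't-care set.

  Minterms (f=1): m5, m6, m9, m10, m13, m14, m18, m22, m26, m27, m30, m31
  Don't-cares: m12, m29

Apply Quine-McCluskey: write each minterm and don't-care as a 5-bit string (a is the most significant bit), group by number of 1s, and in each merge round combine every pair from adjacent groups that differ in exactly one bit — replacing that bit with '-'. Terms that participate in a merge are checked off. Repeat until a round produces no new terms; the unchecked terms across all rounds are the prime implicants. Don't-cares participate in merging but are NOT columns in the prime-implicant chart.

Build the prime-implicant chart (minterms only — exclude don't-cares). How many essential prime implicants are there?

size-2^0 implicants → 00101(✓)  00110(✓)  01001(✓)  01010(✓)  01100(✓)  01101(✓)  01110(✓)  10010(✓)  10110(✓)  11010(✓)  11011(✓)  11101(✓)  11110(✓)  11111(✓)
size-2^1 implicants → -0110(✓)  -1010(✓)  -1101  -1110(✓)  0-101  0-110(✓)  01-01  01-10(✓)  011-0  0110-  1-010(✓)  1-110(✓)  10-10(✓)  11-10(✓)  11-11(✓)  1101-(✓)  111-1  1111-(✓)
size-2^2 implicants → --110  -1-10  1--10  11-1-
Unchecked terms (primes): --110, -1-10, -1101, 0-101, 01-01, 011-0, 0110-, 1--10, 11-1-, 111-1
Minterm coverage:
  m5 ⊆ 0-101 [E]
  m6 ⊆ --110 [E]
  m9 ⊆ 01-01 [E]
  m10 ⊆ -1-10 [E]
  m13 ⊆ -1101,0-101,01-01,0110-
  m14 ⊆ --110,-1-10,011-0
  m18 ⊆ 1--10 [E]
  m22 ⊆ --110,1--10
  m26 ⊆ -1-10,1--10,11-1-
  m27 ⊆ 11-1- [E]
  m30 ⊆ --110,-1-10,1--10,11-1-
  m31 ⊆ 11-1-,111-1
E = {--110, -1-10, 0-101, 01-01, 1--10, 11-1-}

6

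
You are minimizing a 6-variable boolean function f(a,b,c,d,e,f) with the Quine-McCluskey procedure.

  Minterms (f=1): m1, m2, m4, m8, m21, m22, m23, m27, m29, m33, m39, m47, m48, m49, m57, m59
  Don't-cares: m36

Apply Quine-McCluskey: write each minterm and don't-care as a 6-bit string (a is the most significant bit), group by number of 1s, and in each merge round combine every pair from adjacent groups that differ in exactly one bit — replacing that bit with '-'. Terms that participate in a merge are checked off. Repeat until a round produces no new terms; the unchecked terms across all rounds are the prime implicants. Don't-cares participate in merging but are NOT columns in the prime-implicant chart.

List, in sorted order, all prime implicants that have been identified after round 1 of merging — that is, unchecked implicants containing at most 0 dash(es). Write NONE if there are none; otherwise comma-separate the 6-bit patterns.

size-2^0 implicants → 000001(✓)  000010  000100(✓)  001000  010101(✓)  010110(✓)  010111(✓)  011011(✓)  011101(✓)  100001(✓)  100100(✓)  100111(✓)  101111(✓)  110000(✓)  110001(✓)  111001(✓)  111011(✓)
size-2^1 implicants → -00001  -00100  -11011  01-101  0101-1  01011-  1-0001  10-111  11-001  11000-  1110-1
Unchecked terms (primes): -00001, -00100, -11011, 000010, 001000, 01-101, 0101-1, 01011-, 1-0001, 10-111, 11-001, 11000-, 1110-1

000010, 001000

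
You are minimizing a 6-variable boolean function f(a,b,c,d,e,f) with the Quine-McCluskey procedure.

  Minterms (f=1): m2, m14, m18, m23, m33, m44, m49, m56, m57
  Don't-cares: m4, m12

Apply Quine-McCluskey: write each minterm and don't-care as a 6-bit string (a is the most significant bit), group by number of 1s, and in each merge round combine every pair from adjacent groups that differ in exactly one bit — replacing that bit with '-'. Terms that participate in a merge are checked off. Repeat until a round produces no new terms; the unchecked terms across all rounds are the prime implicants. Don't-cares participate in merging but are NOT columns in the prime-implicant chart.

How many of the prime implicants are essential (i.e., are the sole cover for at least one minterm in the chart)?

6

[col 0] 000010*, 000100*, 001100*, 001110*, 010010*, 010111, 100001*, 101100*, 110001*, 111000*, 111001*
[col 1] -01100, 0-0010, 00-100, 0011-0, 1-0001, 11-001, 11100-
Prime implicants: -01100, 0-0010, 00-100, 0011-0, 010111, 1-0001, 11-001, 11100-
PI chart (minterm → PIs covering it):
  2 | 0-0010  (sole → essential)
  14 | 0011-0  (sole → essential)
  18 | 0-0010  (sole → essential)
  23 | 010111  (sole → essential)
  33 | 1-0001  (sole → essential)
  44 | -01100  (sole → essential)
  49 | 1-0001,11-001
  56 | 11100-  (sole → essential)
  57 | 11-001,11100-
Essential prime implicants: -01100, 0-0010, 0011-0, 010111, 1-0001, 11100-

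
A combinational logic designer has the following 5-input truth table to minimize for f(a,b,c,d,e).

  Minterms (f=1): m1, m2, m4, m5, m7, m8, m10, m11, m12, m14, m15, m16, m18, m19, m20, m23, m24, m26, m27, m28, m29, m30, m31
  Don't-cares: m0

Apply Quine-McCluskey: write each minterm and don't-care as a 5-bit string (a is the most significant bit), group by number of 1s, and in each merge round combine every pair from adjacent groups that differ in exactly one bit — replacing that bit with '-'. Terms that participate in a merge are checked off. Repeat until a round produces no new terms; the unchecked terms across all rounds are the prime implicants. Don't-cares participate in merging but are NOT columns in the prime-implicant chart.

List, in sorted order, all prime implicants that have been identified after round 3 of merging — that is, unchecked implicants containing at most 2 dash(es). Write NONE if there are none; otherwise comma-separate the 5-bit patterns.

Round 0: 00000✓ 00001✓ 00010✓ 00100✓ 00101✓ 00111✓ 01000✓ 01010✓ 01011✓ 01100✓ 01110✓ 01111✓ 10000✓ 10010✓ 10011✓ 10100✓ 10111✓ 11000✓ 11010✓ 11011✓ 11100✓ 11101✓ 11110✓ 11111✓
Round 1: -0000✓ -0010✓ -0100✓ -0111✓ -1000✓ -1010✓ -1011✓ -1100✓ -1110✓ -1111✓ 0-000✓ 0-010✓ 0-100✓ 0-111✓ 00-00✓ 00-01✓ 000-0✓ 0000-✓ 001-1 0010-✓ 01-00✓ 01-10✓ 01-11✓ 010-0✓ 0101-✓ 011-0✓ 0111-✓ 1-000✓ 1-010✓ 1-011✓ 1-100✓ 1-111✓ 10-00✓ 10-11✓ 100-0✓ 1001-✓ 11-00✓ 11-10✓ 11-11✓ 110-0✓ 1101-✓ 111-0✓ 111-1✓ 1110-✓ 1111-✓
Round 2: --000✓ --010✓ --100✓ --111 -0-00✓ -00-0✓ -1-00✓ -1-10✓ -1-11✓ -10-0✓ -101-✓ -11-0✓ -111-✓ 0--00✓ 0-0-0✓ 00-0- 01--0✓ 01-1-✓ 1--00✓ 1--11 1-0-0✓ 1-01- 11--0✓ 11-1-✓ 111--
Round 3: ---00 --0-0 -1--0 -1-1-
PIs = {---00, --0-0, --111, -1--0, -1-1-, 00-0-, 001-1, 1--11, 1-01-, 111--}

--111, 00-0-, 001-1, 1--11, 1-01-, 111--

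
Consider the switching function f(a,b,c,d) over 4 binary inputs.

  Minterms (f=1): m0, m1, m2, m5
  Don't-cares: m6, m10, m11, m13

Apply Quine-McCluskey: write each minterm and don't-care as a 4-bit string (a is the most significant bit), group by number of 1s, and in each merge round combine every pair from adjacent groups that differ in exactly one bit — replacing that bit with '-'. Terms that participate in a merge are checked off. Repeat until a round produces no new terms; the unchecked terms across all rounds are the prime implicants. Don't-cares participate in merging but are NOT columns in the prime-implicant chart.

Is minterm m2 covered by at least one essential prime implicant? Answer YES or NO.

NO

[col 0] 0000*, 0001*, 0010*, 0101*, 0110*, 1010*, 1011*, 1101*
[col 1] -010, -101, 0-01, 0-10, 00-0, 000-, 101-
Prime implicants: -010, -101, 0-01, 0-10, 00-0, 000-, 101-
PI chart (minterm → PIs covering it):
  0 | 00-0,000-
  1 | 0-01,000-
  2 | -010,0-10,00-0
  5 | -101,0-01
(no essential prime implicants)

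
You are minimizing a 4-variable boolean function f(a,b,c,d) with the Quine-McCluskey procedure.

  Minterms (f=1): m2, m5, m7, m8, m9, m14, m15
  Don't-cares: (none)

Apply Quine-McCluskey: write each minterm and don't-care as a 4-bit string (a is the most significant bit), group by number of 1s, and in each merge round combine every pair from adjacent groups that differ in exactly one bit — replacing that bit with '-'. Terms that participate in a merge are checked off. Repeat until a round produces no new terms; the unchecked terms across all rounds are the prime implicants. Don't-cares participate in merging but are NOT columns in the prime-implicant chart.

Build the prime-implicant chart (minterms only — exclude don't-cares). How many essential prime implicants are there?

4

Round 0: 0010 0101✓ 0111✓ 1000✓ 1001✓ 1110✓ 1111✓
Round 1: -111 01-1 100- 111-
PIs = {-111, 0010, 01-1, 100-, 111-}
Coverage chart:
  m2: 0010 ←essential
  m5: 01-1 ←essential
  m7: -111,01-1
  m8: 100- ←essential
  m9: 100- ←essential
  m14: 111- ←essential
  m15: -111,111-
Essential: 0010, 01-1, 100-, 111-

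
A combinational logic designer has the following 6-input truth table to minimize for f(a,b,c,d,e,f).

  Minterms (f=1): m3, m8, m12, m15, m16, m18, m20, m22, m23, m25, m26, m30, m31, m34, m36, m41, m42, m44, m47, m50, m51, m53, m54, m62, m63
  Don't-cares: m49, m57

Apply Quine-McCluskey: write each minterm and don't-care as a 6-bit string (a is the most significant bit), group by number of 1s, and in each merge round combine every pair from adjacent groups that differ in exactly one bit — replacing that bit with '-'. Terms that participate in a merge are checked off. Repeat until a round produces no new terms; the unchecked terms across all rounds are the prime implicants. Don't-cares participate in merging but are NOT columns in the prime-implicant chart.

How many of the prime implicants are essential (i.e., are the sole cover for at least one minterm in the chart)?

Round 0: 000011 001000✓ 001100✓ 001111✓ 010000✓ 010010✓ 010100✓ 010110✓ 010111✓ 011001✓ 011010✓ 011110✓ 011111✓ 100010✓ 100100✓ 101001✓ 101010✓ 101100✓ 101111✓ 110001✓ 110010✓ 110011✓ 110101✓ 110110✓ 111001✓ 111110✓ 111111✓
Round 1: -01100 -01111✓ -10010✓ -10110✓ -11001 -11110✓ -11111✓ 0-1111✓ 001-00 01-010✓ 01-110✓ 01-111✓ 010-00✓ 010-10✓ 0100-0✓ 0101-0✓ 01011-✓ 011-10✓ 01111-✓ 1-0010 1-1001 1-1111✓ 10-010 10-100 11-001 11-110✓ 110-01 110-10✓ 1100-1 11001- 11111-✓
Round 2: --1111 -1-110 -10-10 -1111- 01--10 01-11- 010--0
PIs = {--1111, -01100, -1-110, -10-10, -11001, -1111-, 000011, 001-00, 01--10, 01-11-, 010--0, 1-0010, 1-1001, 10-010, 10-100, 11-001, 110-01, 1100-1, 11001-}
Coverage chart:
  m3: 000011 ←essential
  m8: 001-00 ←essential
  m12: -01100,001-00
  m15: --1111 ←essential
  m16: 010--0 ←essential
  m18: -10-10,01--10,010--0
  m20: 010--0 ←essential
  m22: -1-110,-10-10,01--10,01-11-,010--0
  m23: 01-11- ←essential
  m25: -11001 ←essential
  m26: 01--10 ←essential
  m30: -1-110,-1111-,01--10,01-11-
  m31: --1111,-1111-,01-11-
  m34: 1-0010,10-010
  m36: 10-100 ←essential
  m41: 1-1001 ←essential
  m42: 10-010 ←essential
  m44: -01100,10-100
  m47: --1111 ←essential
  m50: -10-10,1-0010,11001-
  m51: 1100-1,11001-
  m53: 110-01 ←essential
  m54: -1-110,-10-10
  m62: -1-110,-1111-
  m63: --1111,-1111-
Essential: --1111, -11001, 000011, 001-00, 01--10, 01-11-, 010--0, 1-1001, 10-010, 10-100, 110-01

11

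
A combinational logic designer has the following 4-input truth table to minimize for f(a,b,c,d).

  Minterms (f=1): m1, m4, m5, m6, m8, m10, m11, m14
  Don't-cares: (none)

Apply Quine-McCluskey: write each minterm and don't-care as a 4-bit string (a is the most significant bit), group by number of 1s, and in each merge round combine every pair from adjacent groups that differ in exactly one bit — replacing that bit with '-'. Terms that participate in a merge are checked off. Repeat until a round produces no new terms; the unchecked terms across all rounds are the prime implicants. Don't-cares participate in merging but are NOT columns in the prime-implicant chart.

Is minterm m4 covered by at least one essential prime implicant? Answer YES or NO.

[col 0] 0001*, 0100*, 0101*, 0110*, 1000*, 1010*, 1011*, 1110*
[col 1] -110, 0-01, 01-0, 010-, 1-10, 10-0, 101-
Prime implicants: -110, 0-01, 01-0, 010-, 1-10, 10-0, 101-
PI chart (minterm → PIs covering it):
  1 | 0-01  (sole → essential)
  4 | 01-0,010-
  5 | 0-01,010-
  6 | -110,01-0
  8 | 10-0  (sole → essential)
  10 | 1-10,10-0,101-
  11 | 101-  (sole → essential)
  14 | -110,1-10
Essential prime implicants: 0-01, 10-0, 101-

NO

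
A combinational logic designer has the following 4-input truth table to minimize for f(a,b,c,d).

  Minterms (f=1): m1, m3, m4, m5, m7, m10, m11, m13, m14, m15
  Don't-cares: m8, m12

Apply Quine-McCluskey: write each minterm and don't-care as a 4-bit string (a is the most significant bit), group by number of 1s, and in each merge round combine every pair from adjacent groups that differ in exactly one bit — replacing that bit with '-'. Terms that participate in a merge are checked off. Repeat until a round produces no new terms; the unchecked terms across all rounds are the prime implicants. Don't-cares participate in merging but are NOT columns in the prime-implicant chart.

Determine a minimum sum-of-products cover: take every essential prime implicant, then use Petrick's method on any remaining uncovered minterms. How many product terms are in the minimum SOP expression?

3

size-2^0 implicants → 0001(✓)  0011(✓)  0100(✓)  0101(✓)  0111(✓)  1000(✓)  1010(✓)  1011(✓)  1100(✓)  1101(✓)  1110(✓)  1111(✓)
size-2^1 implicants → -011(✓)  -100(✓)  -101(✓)  -111(✓)  0-01(✓)  0-11(✓)  00-1(✓)  01-1(✓)  010-(✓)  1-00(✓)  1-10(✓)  1-11(✓)  10-0(✓)  101-(✓)  11-0(✓)  11-1(✓)  110-(✓)  111-(✓)
size-2^2 implicants → --11  -1-1  -10-  0--1  1--0  1-1-  11--
Unchecked terms (primes): --11, -1-1, -10-, 0--1, 1--0, 1-1-, 11--
Minterm coverage:
  m1 ⊆ 0--1 [E]
  m3 ⊆ --11,0--1
  m4 ⊆ -10- [E]
  m5 ⊆ -1-1,-10-,0--1
  m7 ⊆ --11,-1-1,0--1
  m10 ⊆ 1--0,1-1-
  m11 ⊆ --11,1-1-
  m13 ⊆ -1-1,-10-,11--
  m14 ⊆ 1--0,1-1-,11--
  m15 ⊆ --11,-1-1,1-1-,11--
E = {-10-, 0--1}
Petrick residual → 1-1-
Cover = bc' + a'd + ac  |cover|=3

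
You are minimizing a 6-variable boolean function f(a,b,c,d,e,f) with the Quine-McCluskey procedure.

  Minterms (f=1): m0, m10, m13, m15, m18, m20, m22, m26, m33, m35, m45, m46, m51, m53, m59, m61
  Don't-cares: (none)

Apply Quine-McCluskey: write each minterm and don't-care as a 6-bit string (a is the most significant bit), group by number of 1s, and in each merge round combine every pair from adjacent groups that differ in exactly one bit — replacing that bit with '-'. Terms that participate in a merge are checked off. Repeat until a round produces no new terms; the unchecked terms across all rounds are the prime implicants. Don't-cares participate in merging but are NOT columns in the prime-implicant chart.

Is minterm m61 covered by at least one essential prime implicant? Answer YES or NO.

size-2^0 implicants → 000000  001010(✓)  001101(✓)  001111(✓)  010010(✓)  010100(✓)  010110(✓)  011010(✓)  100001(✓)  100011(✓)  101101(✓)  101110  110011(✓)  110101(✓)  111011(✓)  111101(✓)
size-2^1 implicants → -01101  0-1010  0011-1  01-010  010-10  0101-0  1-0011  1-1101  1000-1  11-011  11-101
Unchecked terms (primes): -01101, 0-1010, 000000, 0011-1, 01-010, 010-10, 0101-0, 1-0011, 1-1101, 1000-1, 101110, 11-011, 11-101
Minterm coverage:
  m0 ⊆ 000000 [E]
  m10 ⊆ 0-1010 [E]
  m13 ⊆ -01101,0011-1
  m15 ⊆ 0011-1 [E]
  m18 ⊆ 01-010,010-10
  m20 ⊆ 0101-0 [E]
  m22 ⊆ 010-10,0101-0
  m26 ⊆ 0-1010,01-010
  m33 ⊆ 1000-1 [E]
  m35 ⊆ 1-0011,1000-1
  m45 ⊆ -01101,1-1101
  m46 ⊆ 101110 [E]
  m51 ⊆ 1-0011,11-011
  m53 ⊆ 11-101 [E]
  m59 ⊆ 11-011 [E]
  m61 ⊆ 1-1101,11-101
E = {0-1010, 000000, 0011-1, 0101-0, 1000-1, 101110, 11-011, 11-101}

YES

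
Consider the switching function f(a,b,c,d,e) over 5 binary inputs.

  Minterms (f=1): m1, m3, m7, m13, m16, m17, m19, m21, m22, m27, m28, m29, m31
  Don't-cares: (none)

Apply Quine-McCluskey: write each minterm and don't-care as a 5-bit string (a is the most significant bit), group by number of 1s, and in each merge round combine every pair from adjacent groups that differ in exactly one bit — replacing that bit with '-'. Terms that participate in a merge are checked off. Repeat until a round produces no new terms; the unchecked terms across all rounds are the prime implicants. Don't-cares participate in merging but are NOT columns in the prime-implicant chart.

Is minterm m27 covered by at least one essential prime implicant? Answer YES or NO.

NO

[col 0] 00001*, 00011*, 00111*, 01101*, 10000*, 10001*, 10011*, 10101*, 10110, 11011*, 11100*, 11101*, 11111*
[col 1] -0001*, -0011*, -1101, 00-11, 000-1*, 1-011, 1-101, 10-01, 100-1*, 1000-, 11-11, 111-1, 1110-
[col 2] -00-1
Prime implicants: -00-1, -1101, 00-11, 1-011, 1-101, 10-01, 1000-, 10110, 11-11, 111-1, 1110-
PI chart (minterm → PIs covering it):
  1 | -00-1  (sole → essential)
  3 | -00-1,00-11
  7 | 00-11  (sole → essential)
  13 | -1101  (sole → essential)
  16 | 1000-  (sole → essential)
  17 | -00-1,10-01,1000-
  19 | -00-1,1-011
  21 | 1-101,10-01
  22 | 10110  (sole → essential)
  27 | 1-011,11-11
  28 | 1110-  (sole → essential)
  29 | -1101,1-101,111-1,1110-
  31 | 11-11,111-1
Essential prime implicants: -00-1, -1101, 00-11, 1000-, 10110, 1110-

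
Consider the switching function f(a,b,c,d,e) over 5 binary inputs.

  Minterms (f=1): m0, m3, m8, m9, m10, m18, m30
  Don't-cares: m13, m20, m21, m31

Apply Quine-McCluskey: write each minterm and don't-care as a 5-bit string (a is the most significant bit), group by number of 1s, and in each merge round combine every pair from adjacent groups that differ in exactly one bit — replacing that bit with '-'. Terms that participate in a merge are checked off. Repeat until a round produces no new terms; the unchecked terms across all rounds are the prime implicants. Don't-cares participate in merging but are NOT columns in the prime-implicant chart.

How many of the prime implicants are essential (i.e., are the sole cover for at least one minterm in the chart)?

size-2^0 implicants → 00000(✓)  00011  01000(✓)  01001(✓)  01010(✓)  01101(✓)  10010  10100(✓)  10101(✓)  11110(✓)  11111(✓)
size-2^1 implicants → 0-000  01-01  010-0  0100-  1010-  1111-
Unchecked terms (primes): 0-000, 00011, 01-01, 010-0, 0100-, 10010, 1010-, 1111-
Minterm coverage:
  m0 ⊆ 0-000 [E]
  m3 ⊆ 00011 [E]
  m8 ⊆ 0-000,010-0,0100-
  m9 ⊆ 01-01,0100-
  m10 ⊆ 010-0 [E]
  m18 ⊆ 10010 [E]
  m30 ⊆ 1111- [E]
E = {0-000, 00011, 010-0, 10010, 1111-}

5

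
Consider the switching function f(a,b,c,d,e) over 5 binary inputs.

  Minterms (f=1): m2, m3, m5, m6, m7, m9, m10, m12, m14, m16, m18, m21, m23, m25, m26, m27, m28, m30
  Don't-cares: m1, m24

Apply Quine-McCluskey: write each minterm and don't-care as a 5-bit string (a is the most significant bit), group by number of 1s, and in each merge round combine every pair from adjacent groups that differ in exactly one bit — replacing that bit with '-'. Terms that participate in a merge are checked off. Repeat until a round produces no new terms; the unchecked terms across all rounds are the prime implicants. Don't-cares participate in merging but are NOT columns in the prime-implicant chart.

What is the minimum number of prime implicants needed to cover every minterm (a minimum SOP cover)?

7

Round 0: 00001✓ 00010✓ 00011✓ 00101✓ 00110✓ 00111✓ 01001✓ 01010✓ 01100✓ 01110✓ 10000✓ 10010✓ 10101✓ 10111✓ 11000✓ 11001✓ 11010✓ 11011✓ 11100✓ 11110✓
Round 1: -0010✓ -0101✓ -0111✓ -1001 -1010✓ -1100✓ -1110✓ 0-001 0-010✓ 0-110✓ 00-01✓ 00-10✓ 00-11✓ 000-1✓ 0001-✓ 001-1✓ 0011-✓ 01-10✓ 011-0✓ 1-000✓ 1-010✓ 100-0✓ 101-1✓ 11-00✓ 11-10✓ 110-0✓ 110-1✓ 1100-✓ 1101-✓ 111-0✓
Round 2: --010 -01-1 -1-10 -11-0 0--10 00--1 00-1- 1-0-0 11--0 110--
PIs = {--010, -01-1, -1-10, -1001, -11-0, 0--10, 0-001, 00--1, 00-1-, 1-0-0, 11--0, 110--}
Coverage chart:
  m2: --010,0--10,00-1-
  m3: 00--1,00-1-
  m5: -01-1,00--1
  m6: 0--10,00-1-
  m7: -01-1,00--1,00-1-
  m9: -1001,0-001
  m10: --010,-1-10,0--10
  m12: -11-0 ←essential
  m14: -1-10,-11-0,0--10
  m16: 1-0-0 ←essential
  m18: --010,1-0-0
  m21: -01-1 ←essential
  m23: -01-1 ←essential
  m25: -1001,110--
  m26: --010,-1-10,1-0-0,11--0,110--
  m27: 110-- ←essential
  m28: -11-0,11--0
  m30: -1-10,-11-0,11--0
Essential: -01-1, -11-0, 1-0-0, 110--
Petrick residual → --010, -1001, 00-1-
Min cover (7 terms): c'de' + b'ce + bc'd'e + bce' + a'b'd + ac'e' + abc'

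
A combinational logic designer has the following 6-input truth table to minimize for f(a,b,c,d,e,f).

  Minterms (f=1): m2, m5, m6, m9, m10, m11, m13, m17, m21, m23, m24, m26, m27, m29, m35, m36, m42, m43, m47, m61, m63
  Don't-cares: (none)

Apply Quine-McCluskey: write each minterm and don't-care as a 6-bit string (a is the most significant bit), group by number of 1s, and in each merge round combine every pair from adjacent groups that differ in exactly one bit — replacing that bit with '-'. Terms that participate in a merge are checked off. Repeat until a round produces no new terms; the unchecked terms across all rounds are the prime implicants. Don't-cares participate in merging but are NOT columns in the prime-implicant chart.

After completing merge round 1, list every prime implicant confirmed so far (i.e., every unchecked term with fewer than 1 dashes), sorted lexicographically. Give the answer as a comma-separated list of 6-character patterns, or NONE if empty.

[col 0] 000010*, 000101*, 000110*, 001001*, 001010*, 001011*, 001101*, 010001*, 010101*, 010111*, 011000*, 011010*, 011011*, 011101*, 100011*, 100100, 101010*, 101011*, 101111*, 111101*, 111111*
[col 1] -01010*, -01011*, -11101, 0-0101*, 0-1010*, 0-1011*, 0-1101*, 00-010, 00-101*, 000-10, 001-01, 0010-1, 00101-*, 01-101*, 010-01, 0101-1, 0110-0, 01101-*, 1-1111, 10-011, 101-11, 10101-*, 1111-1
[col 2] -0101-, 0--101, 0-101-
Prime implicants: -0101-, -11101, 0--101, 0-101-, 00-010, 000-10, 001-01, 0010-1, 010-01, 0101-1, 0110-0, 1-1111, 10-011, 100100, 101-11, 1111-1

100100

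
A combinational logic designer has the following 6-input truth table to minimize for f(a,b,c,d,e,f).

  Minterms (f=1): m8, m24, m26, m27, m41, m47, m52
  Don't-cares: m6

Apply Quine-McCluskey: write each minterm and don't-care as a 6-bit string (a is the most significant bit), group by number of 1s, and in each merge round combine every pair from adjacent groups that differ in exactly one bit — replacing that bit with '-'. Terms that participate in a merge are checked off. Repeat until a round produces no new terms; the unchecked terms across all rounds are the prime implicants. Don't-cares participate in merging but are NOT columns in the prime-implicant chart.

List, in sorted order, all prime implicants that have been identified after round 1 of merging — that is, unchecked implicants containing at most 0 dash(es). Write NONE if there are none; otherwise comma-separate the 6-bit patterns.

Round 0: 000110 001000✓ 011000✓ 011010✓ 011011✓ 101001 101111 110100
Round 1: 0-1000 0110-0 01101-
PIs = {0-1000, 000110, 0110-0, 01101-, 101001, 101111, 110100}

000110, 101001, 101111, 110100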